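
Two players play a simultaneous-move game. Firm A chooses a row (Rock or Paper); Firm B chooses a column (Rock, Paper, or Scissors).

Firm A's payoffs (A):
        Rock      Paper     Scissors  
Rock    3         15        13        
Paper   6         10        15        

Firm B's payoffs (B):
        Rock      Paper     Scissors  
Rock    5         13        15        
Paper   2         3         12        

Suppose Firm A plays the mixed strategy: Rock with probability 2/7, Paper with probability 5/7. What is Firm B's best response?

Scissors

Compute Firm B's expected payoff from each pure strategy against the given mix.
Rock: (2/7)·5 + (5/7)·2 = 20/7
Paper: (2/7)·13 + (5/7)·3 = 41/7
Scissors: (2/7)·15 + (5/7)·12 = 90/7
Highest expected payoff is 90/7, from Scissors.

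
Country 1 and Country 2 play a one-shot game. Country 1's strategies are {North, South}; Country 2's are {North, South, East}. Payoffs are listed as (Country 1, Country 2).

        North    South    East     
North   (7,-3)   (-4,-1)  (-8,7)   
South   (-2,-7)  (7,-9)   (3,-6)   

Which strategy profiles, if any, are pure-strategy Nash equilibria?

(South, East)

Check mutual best responses: a cell is a NE iff neither player can gain by unilaterally deviating.
Country 1's best responses — vs North: North (payoff 7); vs South: South (payoff 7); vs East: South (payoff 3).
Country 2's best responses — vs North: East (payoff 7); vs South: East (payoff -6).
The only mutual best response is (South, East); neither player gains by switching there.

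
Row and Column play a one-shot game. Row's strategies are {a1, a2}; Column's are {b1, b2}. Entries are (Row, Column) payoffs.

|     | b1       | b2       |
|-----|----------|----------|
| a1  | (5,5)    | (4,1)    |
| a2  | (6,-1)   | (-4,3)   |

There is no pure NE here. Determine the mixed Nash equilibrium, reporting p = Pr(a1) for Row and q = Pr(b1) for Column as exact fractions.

p = 1/2, q = 8/9

In a mixed NE each player is indifferent between their pure strategies, so the opponent's mix sets the indifference.
Column indifferent between b1 and b2: p·5 + (1−p)·(-1) = p·1 + (1−p)·3 ⟹ (-1) + 6p = 3 + (-2)p ⟹ p = 1/2.
Row indifferent between a1 and a2: q·5 + (1−q)·4 = q·6 + (1−q)·(-4) ⟹ 4 + 1q = (-4) + 10q ⟹ q = 8/9.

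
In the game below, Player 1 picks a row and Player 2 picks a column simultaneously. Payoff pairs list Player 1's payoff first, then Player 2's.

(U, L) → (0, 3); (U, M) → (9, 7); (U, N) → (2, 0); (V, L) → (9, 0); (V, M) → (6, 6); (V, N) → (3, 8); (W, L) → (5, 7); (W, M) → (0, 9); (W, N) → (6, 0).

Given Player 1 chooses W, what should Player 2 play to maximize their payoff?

With Player 1 fixed at W, Player 2's payoffs are: L → 7, M → 9, N → 0.
The maximum is 9, achieved by M.

M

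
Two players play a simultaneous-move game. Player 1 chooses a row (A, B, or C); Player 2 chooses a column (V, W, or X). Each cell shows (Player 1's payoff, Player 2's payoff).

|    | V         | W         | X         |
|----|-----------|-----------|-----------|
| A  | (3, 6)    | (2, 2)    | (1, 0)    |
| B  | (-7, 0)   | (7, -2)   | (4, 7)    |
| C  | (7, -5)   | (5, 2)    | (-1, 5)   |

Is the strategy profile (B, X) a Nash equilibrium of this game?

Yes

Holding Player 2 at X: Player 1 gets 4 from B, versus 1 from A, -1 from C. No profitable deviation for Player 1.
Holding Player 1 at B: Player 2 gets 7 from X, versus 0 from V, -2 from W. No profitable deviation for Player 2 either.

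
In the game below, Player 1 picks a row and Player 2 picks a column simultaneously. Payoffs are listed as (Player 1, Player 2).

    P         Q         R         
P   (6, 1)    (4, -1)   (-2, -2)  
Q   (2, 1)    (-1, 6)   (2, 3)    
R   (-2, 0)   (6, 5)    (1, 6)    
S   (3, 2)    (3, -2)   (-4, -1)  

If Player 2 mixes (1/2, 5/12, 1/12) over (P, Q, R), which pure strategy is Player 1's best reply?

P

Player 1's best reply maximizes expected payoff against the mix.
P: (1/2)·6 + (5/12)·4 + (1/12)·(-2) = 9/2
Q: (1/2)·2 + (5/12)·(-1) + (1/12)·2 = 3/4
R: (1/2)·(-2) + (5/12)·6 + (1/12)·1 = 19/12
S: (1/2)·3 + (5/12)·3 + (1/12)·(-4) = 29/12
Highest expected payoff is 9/2, from P.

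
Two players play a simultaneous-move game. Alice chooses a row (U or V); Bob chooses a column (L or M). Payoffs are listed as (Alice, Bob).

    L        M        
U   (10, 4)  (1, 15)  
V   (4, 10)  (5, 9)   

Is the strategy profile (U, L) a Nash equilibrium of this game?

Holding Bob at L: Alice gets 10 from U, versus 4 from V. No profitable deviation for Alice.
Holding Alice at U: Bob gets 4 from L but could get 15 by switching to M. Bob has a profitable deviation.

No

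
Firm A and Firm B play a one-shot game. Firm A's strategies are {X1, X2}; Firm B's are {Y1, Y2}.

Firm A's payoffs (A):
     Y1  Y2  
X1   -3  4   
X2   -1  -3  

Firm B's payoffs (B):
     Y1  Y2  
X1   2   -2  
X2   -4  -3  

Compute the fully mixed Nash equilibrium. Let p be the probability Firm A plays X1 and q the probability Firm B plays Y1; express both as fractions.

In a mixed NE each player is indifferent between their pure strategies, so the opponent's mix sets the indifference.
Firm B indifferent between Y1 and Y2: p·2 + (1−p)·(-4) = p·(-2) + (1−p)·(-3) ⟹ (-4) + 6p = (-3) + 1p ⟹ p = 1/5.
Firm A indifferent between X1 and X2: q·(-3) + (1−q)·4 = q·(-1) + (1−q)·(-3) ⟹ 4 + (-7)q = (-3) + 2q ⟹ q = 7/9.

p = 1/5, q = 7/9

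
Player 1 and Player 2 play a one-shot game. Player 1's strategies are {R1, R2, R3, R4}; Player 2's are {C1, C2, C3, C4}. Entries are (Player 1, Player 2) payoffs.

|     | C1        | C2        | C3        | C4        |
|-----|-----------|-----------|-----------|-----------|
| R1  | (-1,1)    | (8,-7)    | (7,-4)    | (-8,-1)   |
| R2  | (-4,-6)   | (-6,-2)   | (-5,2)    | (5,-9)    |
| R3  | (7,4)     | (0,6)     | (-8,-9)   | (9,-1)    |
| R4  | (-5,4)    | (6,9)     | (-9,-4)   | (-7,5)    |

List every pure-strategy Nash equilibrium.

None

A profile is a Nash equilibrium when each player is best-responding to the other.
Player 1's best responses — vs C1: R3 (payoff 7); vs C2: R1 (payoff 8); vs C3: R1 (payoff 7); vs C4: R3 (payoff 9).
Player 2's best responses — vs R1: C1 (payoff 1); vs R2: C3 (payoff 2); vs R3: C2 (payoff 6); vs R4: C2 (payoff 9).
No cell has both players best-responding. For instance, Player 1's best reply to C2 is R1, but against R1 Player 2 prefers C1 over C2.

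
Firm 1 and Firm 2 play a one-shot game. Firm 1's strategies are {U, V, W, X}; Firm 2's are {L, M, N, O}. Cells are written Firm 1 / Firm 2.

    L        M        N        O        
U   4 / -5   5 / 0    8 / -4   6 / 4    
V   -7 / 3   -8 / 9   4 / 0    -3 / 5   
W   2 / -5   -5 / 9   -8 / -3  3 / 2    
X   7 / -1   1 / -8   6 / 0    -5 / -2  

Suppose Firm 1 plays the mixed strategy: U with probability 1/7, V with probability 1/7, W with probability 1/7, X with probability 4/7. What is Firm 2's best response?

O

Compute Firm 2's expected payoff from each pure strategy against the given mix.
L: (1/7)·(-5) + (1/7)·3 + (1/7)·(-5) + (4/7)·(-1) = -11/7
M: (1/7)·0 + (1/7)·9 + (1/7)·9 + (4/7)·(-8) = -2
N: (1/7)·(-4) + (1/7)·0 + (1/7)·(-3) + (4/7)·0 = -1
O: (1/7)·4 + (1/7)·5 + (1/7)·2 + (4/7)·(-2) = 3/7
Highest expected payoff is 3/7, from O.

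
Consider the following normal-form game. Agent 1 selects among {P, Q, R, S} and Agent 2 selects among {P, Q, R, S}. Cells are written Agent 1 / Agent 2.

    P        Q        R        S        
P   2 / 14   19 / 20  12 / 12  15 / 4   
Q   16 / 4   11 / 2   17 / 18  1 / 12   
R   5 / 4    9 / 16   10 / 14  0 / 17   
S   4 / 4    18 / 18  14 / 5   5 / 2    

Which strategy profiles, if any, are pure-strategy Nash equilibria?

Check mutual best responses: a cell is a NE iff neither player can gain by unilaterally deviating.
Agent 1's best responses — vs P: Q (payoff 16); vs Q: P (payoff 19); vs R: Q (payoff 17); vs S: P (payoff 15).
Agent 2's best responses — vs P: Q (payoff 20); vs Q: R (payoff 18); vs R: S (payoff 17); vs S: Q (payoff 18).
Mutual best responses occur at (P, Q) and (Q, R); at each, neither player gains by switching.

(P, Q) and (Q, R)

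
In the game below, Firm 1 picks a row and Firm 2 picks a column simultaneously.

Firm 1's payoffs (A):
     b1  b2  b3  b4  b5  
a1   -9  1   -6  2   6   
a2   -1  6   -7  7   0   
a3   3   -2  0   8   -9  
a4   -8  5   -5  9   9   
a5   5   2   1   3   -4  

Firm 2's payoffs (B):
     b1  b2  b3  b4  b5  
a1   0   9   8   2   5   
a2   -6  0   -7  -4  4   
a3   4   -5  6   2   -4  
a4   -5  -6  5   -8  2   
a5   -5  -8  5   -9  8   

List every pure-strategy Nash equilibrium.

There is no pure-strategy Nash equilibrium

A profile is a Nash equilibrium when each player is best-responding to the other.
Firm 1's best responses — vs b1: a5 (payoff 5); vs b2: a2 (payoff 6); vs b3: a5 (payoff 1); vs b4: a4 (payoff 9); vs b5: a4 (payoff 9).
Firm 2's best responses — vs a1: b2 (payoff 9); vs a2: b5 (payoff 4); vs a3: b3 (payoff 6); vs a4: b3 (payoff 5); vs a5: b5 (payoff 8).
No cell has both players best-responding. For instance, Firm 1's best reply to b3 is a5, but against a5 Firm 2 prefers b5 over b3.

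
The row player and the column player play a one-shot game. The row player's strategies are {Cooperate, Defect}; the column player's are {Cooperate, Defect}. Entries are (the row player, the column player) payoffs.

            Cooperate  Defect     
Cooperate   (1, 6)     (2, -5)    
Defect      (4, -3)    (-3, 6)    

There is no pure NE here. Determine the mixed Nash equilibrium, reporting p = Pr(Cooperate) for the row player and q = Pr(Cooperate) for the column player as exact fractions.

p = 9/20, q = 5/8

Each player's mixing probability is pinned down by making the *other* player indifferent.
The column player indifferent between Cooperate and Defect: p·6 + (1−p)·(-3) = p·(-5) + (1−p)·6 ⟹ (-3) + 9p = 6 + (-11)p ⟹ p = 9/20.
The row player indifferent between Cooperate and Defect: q·1 + (1−q)·2 = q·4 + (1−q)·(-3) ⟹ 2 + (-1)q = (-3) + 7q ⟹ q = 5/8.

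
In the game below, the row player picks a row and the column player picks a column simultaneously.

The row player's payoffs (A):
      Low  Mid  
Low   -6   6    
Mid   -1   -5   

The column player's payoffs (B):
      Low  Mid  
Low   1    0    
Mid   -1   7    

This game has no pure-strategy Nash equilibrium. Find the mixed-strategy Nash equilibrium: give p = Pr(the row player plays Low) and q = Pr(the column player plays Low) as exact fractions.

p = 8/9, q = 11/16

Each player's mixing probability is pinned down by making the *other* player indifferent.
The column player indifferent between Low and Mid: p·1 + (1−p)·(-1) = p·0 + (1−p)·7 ⟹ (-1) + 2p = 7 + (-7)p ⟹ p = 8/9.
The row player indifferent between Low and Mid: q·(-6) + (1−q)·6 = q·(-1) + (1−q)·(-5) ⟹ 6 + (-12)q = (-5) + 4q ⟹ q = 11/16.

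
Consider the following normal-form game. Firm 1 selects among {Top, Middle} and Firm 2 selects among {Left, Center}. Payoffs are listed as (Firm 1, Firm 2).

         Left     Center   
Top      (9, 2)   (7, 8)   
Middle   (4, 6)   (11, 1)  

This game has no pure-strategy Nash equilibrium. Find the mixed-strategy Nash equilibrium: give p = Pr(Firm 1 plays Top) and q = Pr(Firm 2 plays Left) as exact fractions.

p = 5/11, q = 4/9

In a mixed NE each player is indifferent between their pure strategies, so the opponent's mix sets the indifference.
Firm 2 indifferent between Left and Center: p·2 + (1−p)·6 = p·8 + (1−p)·1 ⟹ 6 + (-4)p = 1 + 7p ⟹ p = 5/11.
Firm 1 indifferent between Top and Middle: q·9 + (1−q)·7 = q·4 + (1−q)·11 ⟹ 7 + 2q = 11 + (-7)q ⟹ q = 4/9.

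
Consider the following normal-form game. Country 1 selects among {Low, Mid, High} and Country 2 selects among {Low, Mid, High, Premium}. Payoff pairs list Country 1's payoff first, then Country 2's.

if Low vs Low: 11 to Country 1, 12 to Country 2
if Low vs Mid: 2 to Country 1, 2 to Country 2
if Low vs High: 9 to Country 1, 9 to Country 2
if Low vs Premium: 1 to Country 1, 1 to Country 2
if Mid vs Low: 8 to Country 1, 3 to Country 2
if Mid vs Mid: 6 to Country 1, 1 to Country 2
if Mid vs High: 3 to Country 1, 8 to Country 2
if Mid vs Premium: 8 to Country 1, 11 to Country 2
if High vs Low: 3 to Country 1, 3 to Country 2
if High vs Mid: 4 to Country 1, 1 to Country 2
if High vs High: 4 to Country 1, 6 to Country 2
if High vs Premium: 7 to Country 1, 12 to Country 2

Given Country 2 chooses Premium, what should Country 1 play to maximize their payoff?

With Country 2 fixed at Premium, Country 1's payoffs are: Low → 1, Mid → 8, High → 7.
The maximum is 8, achieved by Mid.

Mid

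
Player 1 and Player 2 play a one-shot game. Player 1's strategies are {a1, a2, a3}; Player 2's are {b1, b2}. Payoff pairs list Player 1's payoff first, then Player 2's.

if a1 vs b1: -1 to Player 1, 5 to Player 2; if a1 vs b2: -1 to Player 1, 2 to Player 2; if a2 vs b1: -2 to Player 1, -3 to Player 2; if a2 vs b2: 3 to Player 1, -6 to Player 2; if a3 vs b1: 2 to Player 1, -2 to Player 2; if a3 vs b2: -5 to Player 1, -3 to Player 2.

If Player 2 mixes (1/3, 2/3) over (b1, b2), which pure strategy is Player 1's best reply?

Player 1's best reply maximizes expected payoff against the mix.
a1: (1/3)·(-1) + (2/3)·(-1) = -1
a2: (1/3)·(-2) + (2/3)·3 = 4/3
a3: (1/3)·2 + (2/3)·(-5) = -8/3
Highest expected payoff is 4/3, from a2.

a2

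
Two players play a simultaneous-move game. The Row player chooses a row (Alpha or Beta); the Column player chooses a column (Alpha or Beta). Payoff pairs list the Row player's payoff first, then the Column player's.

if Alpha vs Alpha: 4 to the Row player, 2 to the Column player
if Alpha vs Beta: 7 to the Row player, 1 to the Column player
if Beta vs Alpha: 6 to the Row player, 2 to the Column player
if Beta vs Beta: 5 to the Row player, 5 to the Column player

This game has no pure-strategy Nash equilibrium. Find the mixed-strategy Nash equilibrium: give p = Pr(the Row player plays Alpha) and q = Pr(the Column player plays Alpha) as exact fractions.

p = 3/4, q = 1/2

Each player's mixing probability is pinned down by making the *other* player indifferent.
The Column player indifferent between Alpha and Beta: p·2 + (1−p)·2 = p·1 + (1−p)·5 ⟹ 2 + 0p = 5 + (-4)p ⟹ p = 3/4.
The Row player indifferent between Alpha and Beta: q·4 + (1−q)·7 = q·6 + (1−q)·5 ⟹ 7 + (-3)q = 5 + 1q ⟹ q = 1/2.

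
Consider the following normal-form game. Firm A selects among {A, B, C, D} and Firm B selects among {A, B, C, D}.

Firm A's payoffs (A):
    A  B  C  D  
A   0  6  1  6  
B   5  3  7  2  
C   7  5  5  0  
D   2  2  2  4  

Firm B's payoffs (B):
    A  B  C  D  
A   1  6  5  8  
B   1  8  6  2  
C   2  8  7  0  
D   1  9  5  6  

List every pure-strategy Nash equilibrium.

Find each player's best response to every opponent strategy; NE are the intersections.
Firm A's best responses — vs A: C (payoff 7); vs B: A (payoff 6); vs C: B (payoff 7); vs D: A (payoff 6).
Firm B's best responses — vs A: D (payoff 8); vs B: B (payoff 8); vs C: B (payoff 8); vs D: B (payoff 9).
The only mutual best response is (A, D); neither player gains by switching there.

(A, D)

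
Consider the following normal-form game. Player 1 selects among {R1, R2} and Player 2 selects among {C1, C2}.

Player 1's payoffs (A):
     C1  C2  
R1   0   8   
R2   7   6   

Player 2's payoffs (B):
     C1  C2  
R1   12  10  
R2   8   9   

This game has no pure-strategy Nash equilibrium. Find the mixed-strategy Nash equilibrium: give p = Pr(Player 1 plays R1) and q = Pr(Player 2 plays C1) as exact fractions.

p = 1/3, q = 2/9

Each player's mixing probability is pinned down by making the *other* player indifferent.
Player 2 indifferent between C1 and C2: p·12 + (1−p)·8 = p·10 + (1−p)·9 ⟹ 8 + 4p = 9 + 1p ⟹ p = 1/3.
Player 1 indifferent between R1 and R2: q·0 + (1−q)·8 = q·7 + (1−q)·6 ⟹ 8 + (-8)q = 6 + 1q ⟹ q = 2/9.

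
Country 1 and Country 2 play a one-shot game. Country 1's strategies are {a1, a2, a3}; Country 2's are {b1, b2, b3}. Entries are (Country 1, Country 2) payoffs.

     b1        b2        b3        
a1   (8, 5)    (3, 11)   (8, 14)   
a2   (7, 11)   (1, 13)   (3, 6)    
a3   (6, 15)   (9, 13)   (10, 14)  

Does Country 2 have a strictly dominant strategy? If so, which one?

A strategy is strictly dominant if it gives Country 2 a strictly higher payoff than every other strategy, against every choice by the opponent.
b1 is not dominant: against a1, b2 gives 11 > 5.
b2 is not dominant: against a1, b3 gives 14 > 11.
b3 is not dominant: against a2, b1 gives 11 > 6.
No single strategy is best against every opponent action.

No strictly dominant strategy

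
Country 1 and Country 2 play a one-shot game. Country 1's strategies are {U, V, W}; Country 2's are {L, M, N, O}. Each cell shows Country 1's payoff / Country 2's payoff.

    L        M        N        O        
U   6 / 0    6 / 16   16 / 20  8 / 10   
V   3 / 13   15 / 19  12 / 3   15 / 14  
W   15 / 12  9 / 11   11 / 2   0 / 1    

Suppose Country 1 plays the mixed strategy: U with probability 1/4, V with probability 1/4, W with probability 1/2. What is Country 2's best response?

M

Compute Country 2's expected payoff from each pure strategy against the given mix.
L: (1/4)·0 + (1/4)·13 + (1/2)·12 = 37/4
M: (1/4)·16 + (1/4)·19 + (1/2)·11 = 57/4
N: (1/4)·20 + (1/4)·3 + (1/2)·2 = 27/4
O: (1/4)·10 + (1/4)·14 + (1/2)·1 = 13/2
Highest expected payoff is 57/4, from M.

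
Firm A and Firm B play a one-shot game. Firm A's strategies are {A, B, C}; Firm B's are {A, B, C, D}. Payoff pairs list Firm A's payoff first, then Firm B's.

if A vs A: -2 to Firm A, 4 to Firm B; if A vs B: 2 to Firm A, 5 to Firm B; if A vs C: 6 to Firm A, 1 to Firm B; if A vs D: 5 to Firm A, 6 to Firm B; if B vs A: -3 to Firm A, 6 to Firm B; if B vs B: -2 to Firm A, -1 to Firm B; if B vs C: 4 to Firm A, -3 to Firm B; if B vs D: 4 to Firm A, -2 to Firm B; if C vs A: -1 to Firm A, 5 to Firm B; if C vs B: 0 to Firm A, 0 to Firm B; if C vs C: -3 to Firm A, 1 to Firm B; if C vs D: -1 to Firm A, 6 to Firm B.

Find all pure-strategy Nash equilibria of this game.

A profile is a Nash equilibrium when each player is best-responding to the other.
Firm A's best responses — vs A: C (payoff -1); vs B: A (payoff 2); vs C: A (payoff 6); vs D: A (payoff 5).
Firm B's best responses — vs A: D (payoff 6); vs B: A (payoff 6); vs C: D (payoff 6).
The only mutual best response is (A, D); neither player gains by switching there.

(A, D)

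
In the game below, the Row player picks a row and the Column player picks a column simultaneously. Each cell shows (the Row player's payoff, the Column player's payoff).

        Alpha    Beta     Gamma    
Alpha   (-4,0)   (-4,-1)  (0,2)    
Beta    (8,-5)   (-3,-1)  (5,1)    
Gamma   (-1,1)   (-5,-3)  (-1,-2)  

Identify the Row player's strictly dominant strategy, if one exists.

Check whether one of the Row player's strategies beats all alternatives regardless of what the opponent does.
Beta strictly dominates: vs Alpha: 8 > each of {-4, -1}; vs Beta: -3 > each of {-4, -5}; vs Gamma: 5 > each of {0, -1}.

Beta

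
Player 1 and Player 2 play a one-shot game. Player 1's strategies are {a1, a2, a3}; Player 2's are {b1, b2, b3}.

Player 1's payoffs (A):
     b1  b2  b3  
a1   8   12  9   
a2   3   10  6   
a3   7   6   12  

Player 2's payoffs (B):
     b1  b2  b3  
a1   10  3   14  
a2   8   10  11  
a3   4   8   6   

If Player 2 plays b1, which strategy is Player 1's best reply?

a1

With Player 2 fixed at b1, Player 1's payoffs are: a1 → 8, a2 → 3, a3 → 7.
The maximum is 8, achieved by a1.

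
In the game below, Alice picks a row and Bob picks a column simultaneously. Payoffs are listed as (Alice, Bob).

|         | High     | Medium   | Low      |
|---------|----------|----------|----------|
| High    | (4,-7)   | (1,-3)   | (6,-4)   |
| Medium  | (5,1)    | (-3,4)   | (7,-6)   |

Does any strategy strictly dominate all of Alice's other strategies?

A strategy is strictly dominant if it gives Alice a strictly higher payoff than every other strategy, against every choice by the opponent.
High is not dominant: against High, Medium gives 5 > 4.
Medium is not dominant: against Medium, High gives 1 > -3.
No single strategy is best against every opponent action.

No strictly dominant strategy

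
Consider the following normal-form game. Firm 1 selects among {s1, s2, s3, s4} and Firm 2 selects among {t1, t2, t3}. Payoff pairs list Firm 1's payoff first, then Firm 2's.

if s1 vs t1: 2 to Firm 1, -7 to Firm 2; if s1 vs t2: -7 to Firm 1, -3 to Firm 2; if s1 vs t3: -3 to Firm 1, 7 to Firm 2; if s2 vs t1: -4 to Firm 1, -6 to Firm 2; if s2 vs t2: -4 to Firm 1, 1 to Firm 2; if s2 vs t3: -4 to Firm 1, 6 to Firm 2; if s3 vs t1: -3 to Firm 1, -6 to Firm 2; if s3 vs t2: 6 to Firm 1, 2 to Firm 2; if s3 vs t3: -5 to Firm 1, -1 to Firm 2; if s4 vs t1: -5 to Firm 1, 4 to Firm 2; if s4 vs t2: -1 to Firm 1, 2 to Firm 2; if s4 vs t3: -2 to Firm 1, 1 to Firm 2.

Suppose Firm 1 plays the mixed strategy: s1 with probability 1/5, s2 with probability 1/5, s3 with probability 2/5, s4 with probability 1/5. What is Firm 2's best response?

Compute Firm 2's expected payoff from each pure strategy against the given mix.
t1: (1/5)·(-7) + (1/5)·(-6) + (2/5)·(-6) + (1/5)·4 = -21/5
t2: (1/5)·(-3) + (1/5)·1 + (2/5)·2 + (1/5)·2 = 4/5
t3: (1/5)·7 + (1/5)·6 + (2/5)·(-1) + (1/5)·1 = 12/5
Highest expected payoff is 12/5, from t3.

t3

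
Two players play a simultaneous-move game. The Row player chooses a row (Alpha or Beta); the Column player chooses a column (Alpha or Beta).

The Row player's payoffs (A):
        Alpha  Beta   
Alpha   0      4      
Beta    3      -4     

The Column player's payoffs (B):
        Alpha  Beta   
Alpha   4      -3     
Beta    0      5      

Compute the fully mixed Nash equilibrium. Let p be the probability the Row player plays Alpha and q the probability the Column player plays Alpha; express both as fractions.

p = 5/12, q = 8/11

In a mixed NE each player is indifferent between their pure strategies, so the opponent's mix sets the indifference.
The Column player indifferent between Alpha and Beta: p·4 + (1−p)·0 = p·(-3) + (1−p)·5 ⟹ 0 + 4p = 5 + (-8)p ⟹ p = 5/12.
The Row player indifferent between Alpha and Beta: q·0 + (1−q)·4 = q·3 + (1−q)·(-4) ⟹ 4 + (-4)q = (-4) + 7q ⟹ q = 8/11.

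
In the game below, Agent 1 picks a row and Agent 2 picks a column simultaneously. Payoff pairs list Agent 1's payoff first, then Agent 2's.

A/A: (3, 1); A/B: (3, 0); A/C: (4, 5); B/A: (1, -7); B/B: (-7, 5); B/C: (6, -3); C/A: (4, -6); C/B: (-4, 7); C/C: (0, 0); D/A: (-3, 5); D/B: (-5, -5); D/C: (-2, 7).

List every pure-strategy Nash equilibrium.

None

Find each player's best response to every opponent strategy; NE are the intersections.
Agent 1's best responses — vs A: C (payoff 4); vs B: A (payoff 3); vs C: B (payoff 6).
Agent 2's best responses — vs A: C (payoff 5); vs B: B (payoff 5); vs C: B (payoff 7); vs D: C (payoff 7).
No cell has both players best-responding. For instance, Agent 1's best reply to C is B, but against B Agent 2 prefers B over C.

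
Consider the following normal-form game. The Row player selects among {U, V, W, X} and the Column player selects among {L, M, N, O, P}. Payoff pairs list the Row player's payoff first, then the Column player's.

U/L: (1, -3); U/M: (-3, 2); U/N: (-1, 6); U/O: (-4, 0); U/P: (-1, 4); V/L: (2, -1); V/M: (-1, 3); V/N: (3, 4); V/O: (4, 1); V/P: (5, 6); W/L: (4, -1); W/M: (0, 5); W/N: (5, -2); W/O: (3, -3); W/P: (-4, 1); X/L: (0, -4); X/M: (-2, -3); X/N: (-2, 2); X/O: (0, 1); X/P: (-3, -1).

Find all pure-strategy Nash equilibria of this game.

Find each player's best response to every opponent strategy; NE are the intersections.
The Row player's best responses — vs L: W (payoff 4); vs M: W (payoff 0); vs N: W (payoff 5); vs O: V (payoff 4); vs P: V (payoff 5).
The Column player's best responses — vs U: N (payoff 6); vs V: P (payoff 6); vs W: M (payoff 5); vs X: N (payoff 2).
Mutual best responses occur at (V, P) and (W, M); at each, neither player gains by switching.

(V, P) and (W, M)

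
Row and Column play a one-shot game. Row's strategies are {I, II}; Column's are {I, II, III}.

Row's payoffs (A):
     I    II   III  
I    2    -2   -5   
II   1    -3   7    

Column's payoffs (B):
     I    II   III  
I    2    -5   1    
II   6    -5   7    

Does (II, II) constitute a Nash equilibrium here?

No

Holding Column at II: Row gets -3 from II but could get -2 by switching to I. Row has a profitable deviation.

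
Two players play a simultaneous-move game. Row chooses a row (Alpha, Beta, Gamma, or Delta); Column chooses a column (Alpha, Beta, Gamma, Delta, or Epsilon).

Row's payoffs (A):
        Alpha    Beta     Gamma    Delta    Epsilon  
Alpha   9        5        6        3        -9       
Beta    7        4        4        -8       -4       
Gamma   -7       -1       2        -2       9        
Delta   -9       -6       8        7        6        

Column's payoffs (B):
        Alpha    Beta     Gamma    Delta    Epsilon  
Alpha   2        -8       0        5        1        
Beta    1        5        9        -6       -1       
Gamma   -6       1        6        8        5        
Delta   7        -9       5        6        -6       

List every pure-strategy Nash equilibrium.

None

A profile is a Nash equilibrium when each player is best-responding to the other.
Row's best responses — vs Alpha: Alpha (payoff 9); vs Beta: Alpha (payoff 5); vs Gamma: Delta (payoff 8); vs Delta: Delta (payoff 7); vs Epsilon: Gamma (payoff 9).
Column's best responses — vs Alpha: Delta (payoff 5); vs Beta: Gamma (payoff 9); vs Gamma: Delta (payoff 8); vs Delta: Alpha (payoff 7).
No cell has both players best-responding. For instance, Row's best reply to Gamma is Delta, but against Delta Column prefers Alpha over Gamma.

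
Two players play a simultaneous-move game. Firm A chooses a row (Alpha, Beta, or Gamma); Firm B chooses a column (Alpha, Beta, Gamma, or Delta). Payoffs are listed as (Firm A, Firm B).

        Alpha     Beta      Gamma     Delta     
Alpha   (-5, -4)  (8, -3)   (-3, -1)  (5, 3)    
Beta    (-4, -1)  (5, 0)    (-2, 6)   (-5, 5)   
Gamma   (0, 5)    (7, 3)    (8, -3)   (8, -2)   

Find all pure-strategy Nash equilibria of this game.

A profile is a Nash equilibrium when each player is best-responding to the other.
Firm A's best responses — vs Alpha: Gamma (payoff 0); vs Beta: Alpha (payoff 8); vs Gamma: Gamma (payoff 8); vs Delta: Gamma (payoff 8).
Firm B's best responses — vs Alpha: Delta (payoff 3); vs Beta: Gamma (payoff 6); vs Gamma: Alpha (payoff 5).
The only mutual best response is (Gamma, Alpha); neither player gains by switching there.

(Gamma, Alpha)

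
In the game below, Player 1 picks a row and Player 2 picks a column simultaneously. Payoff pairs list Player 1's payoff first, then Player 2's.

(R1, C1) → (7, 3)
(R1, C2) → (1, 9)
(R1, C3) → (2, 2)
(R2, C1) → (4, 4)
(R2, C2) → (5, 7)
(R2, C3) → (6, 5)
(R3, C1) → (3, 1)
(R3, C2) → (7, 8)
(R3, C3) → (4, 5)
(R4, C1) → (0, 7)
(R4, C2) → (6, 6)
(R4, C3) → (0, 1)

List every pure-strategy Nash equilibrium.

Find each player's best response to every opponent strategy; NE are the intersections.
Player 1's best responses — vs C1: R1 (payoff 7); vs C2: R3 (payoff 7); vs C3: R2 (payoff 6).
Player 2's best responses — vs R1: C2 (payoff 9); vs R2: C2 (payoff 7); vs R3: C2 (payoff 8); vs R4: C1 (payoff 7).
The only mutual best response is (R3, C2); neither player gains by switching there.

(R3, C2)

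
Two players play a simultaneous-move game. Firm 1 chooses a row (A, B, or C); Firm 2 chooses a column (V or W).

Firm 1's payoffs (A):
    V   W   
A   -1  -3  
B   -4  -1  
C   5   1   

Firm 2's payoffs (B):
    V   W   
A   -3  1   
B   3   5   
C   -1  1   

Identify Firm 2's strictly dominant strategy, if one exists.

A strategy is strictly dominant if it gives Firm 2 a strictly higher payoff than every other strategy, against every choice by the opponent.
W strictly dominates: vs A: 1 > -3; vs B: 5 > 3; vs C: 1 > -1.

W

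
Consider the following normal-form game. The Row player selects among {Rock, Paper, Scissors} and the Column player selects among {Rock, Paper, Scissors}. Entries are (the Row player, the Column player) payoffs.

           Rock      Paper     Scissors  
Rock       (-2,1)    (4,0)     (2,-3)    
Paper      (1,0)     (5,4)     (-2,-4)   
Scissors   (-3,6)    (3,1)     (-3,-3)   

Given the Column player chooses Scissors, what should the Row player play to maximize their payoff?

Rock

With the Column player fixed at Scissors, the Row player's payoffs are: Rock → 2, Paper → -2, Scissors → -3.
The maximum is 2, achieved by Rock.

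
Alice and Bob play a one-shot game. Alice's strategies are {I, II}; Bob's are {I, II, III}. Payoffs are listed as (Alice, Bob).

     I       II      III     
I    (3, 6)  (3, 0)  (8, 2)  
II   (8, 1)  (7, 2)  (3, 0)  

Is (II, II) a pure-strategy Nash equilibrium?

Yes

Holding Bob at II: Alice gets 7 from II, versus 3 from I. No profitable deviation for Alice.
Holding Alice at II: Bob gets 2 from II, versus 1 from I, 0 from III. No profitable deviation for Bob either.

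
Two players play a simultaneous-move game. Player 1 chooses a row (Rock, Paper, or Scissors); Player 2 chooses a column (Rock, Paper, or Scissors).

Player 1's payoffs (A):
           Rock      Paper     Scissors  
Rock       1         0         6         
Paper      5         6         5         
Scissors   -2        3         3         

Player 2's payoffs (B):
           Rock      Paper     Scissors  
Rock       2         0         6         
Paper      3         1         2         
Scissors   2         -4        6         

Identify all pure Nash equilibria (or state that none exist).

Find each player's best response to every opponent strategy; NE are the intersections.
Player 1's best responses — vs Rock: Paper (payoff 5); vs Paper: Paper (payoff 6); vs Scissors: Rock (payoff 6).
Player 2's best responses — vs Rock: Scissors (payoff 6); vs Paper: Rock (payoff 3); vs Scissors: Scissors (payoff 6).
Mutual best responses occur at (Rock, Scissors) and (Paper, Rock); at each, neither player gains by switching.

(Rock, Scissors) and (Paper, Rock)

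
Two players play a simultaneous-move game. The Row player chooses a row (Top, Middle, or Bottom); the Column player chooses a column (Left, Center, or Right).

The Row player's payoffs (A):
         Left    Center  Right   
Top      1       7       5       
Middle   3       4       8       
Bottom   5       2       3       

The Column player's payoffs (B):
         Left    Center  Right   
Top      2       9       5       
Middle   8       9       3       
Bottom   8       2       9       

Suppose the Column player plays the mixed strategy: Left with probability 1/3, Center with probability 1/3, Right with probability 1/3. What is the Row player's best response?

The Row player's best reply maximizes expected payoff against the mix.
Top: (1/3)·1 + (1/3)·7 + (1/3)·5 = 13/3
Middle: (1/3)·3 + (1/3)·4 + (1/3)·8 = 5
Bottom: (1/3)·5 + (1/3)·2 + (1/3)·3 = 10/3
Highest expected payoff is 5, from Middle.

Middle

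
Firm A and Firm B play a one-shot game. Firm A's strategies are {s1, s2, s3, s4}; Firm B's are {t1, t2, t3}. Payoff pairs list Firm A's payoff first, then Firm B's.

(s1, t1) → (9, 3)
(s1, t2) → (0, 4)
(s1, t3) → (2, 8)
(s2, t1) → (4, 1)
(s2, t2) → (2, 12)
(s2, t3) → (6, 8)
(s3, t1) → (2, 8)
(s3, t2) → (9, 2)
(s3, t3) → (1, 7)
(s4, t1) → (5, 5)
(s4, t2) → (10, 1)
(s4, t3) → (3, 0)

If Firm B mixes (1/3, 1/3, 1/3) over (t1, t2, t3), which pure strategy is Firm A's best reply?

Firm A's best reply maximizes expected payoff against the mix.
s1: (1/3)·9 + (1/3)·0 + (1/3)·2 = 11/3
s2: (1/3)·4 + (1/3)·2 + (1/3)·6 = 4
s3: (1/3)·2 + (1/3)·9 + (1/3)·1 = 4
s4: (1/3)·5 + (1/3)·10 + (1/3)·3 = 6
Highest expected payoff is 6, from s4.

s4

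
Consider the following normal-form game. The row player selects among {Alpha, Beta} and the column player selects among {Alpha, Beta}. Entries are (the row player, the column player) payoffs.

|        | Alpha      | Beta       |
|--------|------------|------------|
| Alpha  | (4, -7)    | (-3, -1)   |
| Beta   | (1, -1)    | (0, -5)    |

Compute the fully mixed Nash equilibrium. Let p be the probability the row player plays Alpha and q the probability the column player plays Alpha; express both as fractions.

p = 2/5, q = 1/2

Each player's mixing probability is pinned down by making the *other* player indifferent.
The column player indifferent between Alpha and Beta: p·(-7) + (1−p)·(-1) = p·(-1) + (1−p)·(-5) ⟹ (-1) + (-6)p = (-5) + 4p ⟹ p = 2/5.
The row player indifferent between Alpha and Beta: q·4 + (1−q)·(-3) = q·1 + (1−q)·0 ⟹ (-3) + 7q = 0 + 1q ⟹ q = 1/2.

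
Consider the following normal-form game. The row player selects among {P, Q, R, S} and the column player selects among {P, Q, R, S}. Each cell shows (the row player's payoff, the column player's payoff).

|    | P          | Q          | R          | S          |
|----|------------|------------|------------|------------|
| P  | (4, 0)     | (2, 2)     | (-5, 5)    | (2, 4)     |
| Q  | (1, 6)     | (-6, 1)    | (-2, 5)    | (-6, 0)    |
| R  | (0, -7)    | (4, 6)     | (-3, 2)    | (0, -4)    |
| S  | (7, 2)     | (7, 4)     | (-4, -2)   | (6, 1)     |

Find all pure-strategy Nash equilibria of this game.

(S, Q)

Check mutual best responses: a cell is a NE iff neither player can gain by unilaterally deviating.
The row player's best responses — vs P: S (payoff 7); vs Q: S (payoff 7); vs R: Q (payoff -2); vs S: S (payoff 6).
The column player's best responses — vs P: R (payoff 5); vs Q: P (payoff 6); vs R: Q (payoff 6); vs S: Q (payoff 4).
The only mutual best response is (S, Q); neither player gains by switching there.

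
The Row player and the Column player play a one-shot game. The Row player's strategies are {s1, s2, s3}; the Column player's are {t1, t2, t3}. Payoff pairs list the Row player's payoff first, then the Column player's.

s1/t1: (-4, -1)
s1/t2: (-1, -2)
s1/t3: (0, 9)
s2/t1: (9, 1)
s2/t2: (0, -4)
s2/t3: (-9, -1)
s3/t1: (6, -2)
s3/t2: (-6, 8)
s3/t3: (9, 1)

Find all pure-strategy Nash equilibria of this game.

A profile is a Nash equilibrium when each player is best-responding to the other.
The Row player's best responses — vs t1: s2 (payoff 9); vs t2: s2 (payoff 0); vs t3: s3 (payoff 9).
The Column player's best responses — vs s1: t3 (payoff 9); vs s2: t1 (payoff 1); vs s3: t2 (payoff 8).
The only mutual best response is (s2, t1); neither player gains by switching there.

(s2, t1)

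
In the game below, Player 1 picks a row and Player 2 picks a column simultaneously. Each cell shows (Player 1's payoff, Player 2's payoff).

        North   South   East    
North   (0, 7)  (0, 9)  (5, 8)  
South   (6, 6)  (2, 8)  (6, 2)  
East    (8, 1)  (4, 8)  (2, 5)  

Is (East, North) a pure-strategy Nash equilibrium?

No

Holding Player 2 at North: Player 1 gets 8 from East, versus 0 from North, 6 from South. No profitable deviation for Player 1.
Holding Player 1 at East: Player 2 gets 1 from North but could get 8 by switching to South. Player 2 has a profitable deviation.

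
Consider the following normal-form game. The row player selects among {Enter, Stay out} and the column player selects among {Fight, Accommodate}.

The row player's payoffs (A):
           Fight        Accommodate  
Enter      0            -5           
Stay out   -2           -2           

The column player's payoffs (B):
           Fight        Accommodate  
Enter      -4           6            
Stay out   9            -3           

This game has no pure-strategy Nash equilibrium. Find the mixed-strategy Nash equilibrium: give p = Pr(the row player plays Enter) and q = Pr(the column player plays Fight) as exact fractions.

p = 6/11, q = 3/5

Each player's mixing probability is pinned down by making the *other* player indifferent.
The column player indifferent between Fight and Accommodate: p·(-4) + (1−p)·9 = p·6 + (1−p)·(-3) ⟹ 9 + (-13)p = (-3) + 9p ⟹ p = 6/11.
The row player indifferent between Enter and Stay out: q·0 + (1−q)·(-5) = q·(-2) + (1−q)·(-2) ⟹ (-5) + 5q = (-2) + 0q ⟹ q = 3/5.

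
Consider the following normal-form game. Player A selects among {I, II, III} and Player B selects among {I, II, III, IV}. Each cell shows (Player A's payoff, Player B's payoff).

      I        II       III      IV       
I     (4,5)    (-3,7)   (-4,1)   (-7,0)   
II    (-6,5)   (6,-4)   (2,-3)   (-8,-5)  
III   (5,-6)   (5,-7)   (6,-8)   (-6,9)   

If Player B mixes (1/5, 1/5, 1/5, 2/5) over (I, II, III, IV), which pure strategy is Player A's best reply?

Player A's best reply maximizes expected payoff against the mix.
I: (1/5)·4 + (1/5)·(-3) + (1/5)·(-4) + (2/5)·(-7) = -17/5
II: (1/5)·(-6) + (1/5)·6 + (1/5)·2 + (2/5)·(-8) = -14/5
III: (1/5)·5 + (1/5)·5 + (1/5)·6 + (2/5)·(-6) = 4/5
Highest expected payoff is 4/5, from III.

III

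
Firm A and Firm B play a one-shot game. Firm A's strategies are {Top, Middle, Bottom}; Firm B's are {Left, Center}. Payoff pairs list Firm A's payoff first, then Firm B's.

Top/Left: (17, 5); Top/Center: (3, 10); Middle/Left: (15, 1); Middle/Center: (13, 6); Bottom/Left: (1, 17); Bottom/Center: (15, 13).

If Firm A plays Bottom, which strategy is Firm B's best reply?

Left

With Firm A fixed at Bottom, Firm B's payoffs are: Left → 17, Center → 13.
The maximum is 17, achieved by Left.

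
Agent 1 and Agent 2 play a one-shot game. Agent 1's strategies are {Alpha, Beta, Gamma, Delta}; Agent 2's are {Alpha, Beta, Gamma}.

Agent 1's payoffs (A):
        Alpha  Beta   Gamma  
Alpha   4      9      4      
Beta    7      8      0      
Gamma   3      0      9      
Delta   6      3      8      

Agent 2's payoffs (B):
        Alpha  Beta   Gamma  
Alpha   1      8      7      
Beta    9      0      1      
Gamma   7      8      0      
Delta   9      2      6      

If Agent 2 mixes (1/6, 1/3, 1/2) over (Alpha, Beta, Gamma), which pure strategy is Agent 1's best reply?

Delta

Compute Agent 1's expected payoff from each pure strategy against the given mix.
Alpha: (1/6)·4 + (1/3)·9 + (1/2)·4 = 17/3
Beta: (1/6)·7 + (1/3)·8 + (1/2)·0 = 23/6
Gamma: (1/6)·3 + (1/3)·0 + (1/2)·9 = 5
Delta: (1/6)·6 + (1/3)·3 + (1/2)·8 = 6
Highest expected payoff is 6, from Delta.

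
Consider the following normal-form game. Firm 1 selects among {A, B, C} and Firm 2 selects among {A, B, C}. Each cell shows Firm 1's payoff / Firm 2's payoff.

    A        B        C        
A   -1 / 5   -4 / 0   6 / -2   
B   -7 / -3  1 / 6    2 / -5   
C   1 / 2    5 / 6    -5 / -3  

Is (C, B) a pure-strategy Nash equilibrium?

Yes

Holding Firm 2 at B: Firm 1 gets 5 from C, versus -4 from A, 1 from B. No profitable deviation for Firm 1.
Holding Firm 1 at C: Firm 2 gets 6 from B, versus 2 from A, -3 from C. No profitable deviation for Firm 2 either.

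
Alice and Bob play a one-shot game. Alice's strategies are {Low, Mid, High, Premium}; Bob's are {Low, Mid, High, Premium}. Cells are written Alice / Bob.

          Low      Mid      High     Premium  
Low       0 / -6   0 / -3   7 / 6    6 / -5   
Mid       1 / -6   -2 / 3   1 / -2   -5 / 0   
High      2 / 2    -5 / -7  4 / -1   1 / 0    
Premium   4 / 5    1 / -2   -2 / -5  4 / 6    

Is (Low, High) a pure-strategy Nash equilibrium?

Holding Bob at High: Alice gets 7 from Low, versus 1 from Mid, 4 from High, -2 from Premium. No profitable deviation for Alice.
Holding Alice at Low: Bob gets 6 from High, versus -6 from Low, -3 from Mid, -5 from Premium. No profitable deviation for Bob either.

Yes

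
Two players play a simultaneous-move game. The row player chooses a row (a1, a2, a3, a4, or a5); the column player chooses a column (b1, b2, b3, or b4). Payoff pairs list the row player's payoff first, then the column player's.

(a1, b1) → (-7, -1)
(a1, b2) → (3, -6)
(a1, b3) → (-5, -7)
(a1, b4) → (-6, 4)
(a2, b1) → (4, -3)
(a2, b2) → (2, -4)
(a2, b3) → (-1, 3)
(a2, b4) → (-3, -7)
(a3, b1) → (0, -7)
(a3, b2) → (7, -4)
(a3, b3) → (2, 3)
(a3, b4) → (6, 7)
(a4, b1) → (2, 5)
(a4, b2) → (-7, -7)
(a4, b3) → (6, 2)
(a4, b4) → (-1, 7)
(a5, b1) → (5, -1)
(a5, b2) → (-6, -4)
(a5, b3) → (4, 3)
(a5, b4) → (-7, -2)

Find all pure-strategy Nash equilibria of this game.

(a3, b4)

Find each player's best response to every opponent strategy; NE are the intersections.
The row player's best responses — vs b1: a5 (payoff 5); vs b2: a3 (payoff 7); vs b3: a4 (payoff 6); vs b4: a3 (payoff 6).
The column player's best responses — vs a1: b4 (payoff 4); vs a2: b3 (payoff 3); vs a3: b4 (payoff 7); vs a4: b4 (payoff 7); vs a5: b3 (payoff 3).
The only mutual best response is (a3, b4); neither player gains by switching there.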